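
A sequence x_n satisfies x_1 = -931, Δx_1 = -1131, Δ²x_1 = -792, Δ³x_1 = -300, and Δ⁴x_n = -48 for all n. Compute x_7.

-26317

Build the table forward from the leading diagonal:
Δ⁴: -48, -48, -48, -48, -48, -48, -48
Δ³: -300, -348, -396, -444, -492, -540, -588
Δ²: -792, -1092, -1440, -1836, -2280, -2772, -3312
Δ: -1131, -1923, -3015, -4455, -6291, -8571, -11343
x: -931, -2062, -3985, -7000, -11455, -17746, -26317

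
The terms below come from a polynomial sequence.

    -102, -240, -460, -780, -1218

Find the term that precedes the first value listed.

-28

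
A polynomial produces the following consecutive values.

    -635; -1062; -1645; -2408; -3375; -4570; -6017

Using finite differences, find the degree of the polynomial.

3

Δ: -427, -583, -763, -967, -1195, -1447
Δ²: -156, -180, -204, -228, -252
Δ³: -24, -24, -24, -24
The third differences are constant, so the polynomial has degree 3.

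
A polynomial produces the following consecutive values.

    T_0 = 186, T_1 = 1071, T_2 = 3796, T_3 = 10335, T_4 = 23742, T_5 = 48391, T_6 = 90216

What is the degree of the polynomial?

885, 2725, 6539, 13407, 24649, 41825
1840, 3814, 6868, 11242, 17176
1974, 3054, 4374, 5934
1080, 1320, 1560
240, 240
The fifth differences are constant, so the polynomial has degree 5.

5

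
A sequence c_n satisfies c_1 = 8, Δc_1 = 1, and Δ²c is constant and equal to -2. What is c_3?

Build the table forward from the leading diagonal:
D2: -2  -2  -2
D1: 1  -1  -3
c: 8  9  8

8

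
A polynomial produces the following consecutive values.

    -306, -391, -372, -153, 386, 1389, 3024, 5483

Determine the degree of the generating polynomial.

4

First differences: -85, 19, 219, 539, 1003, 1635, 2459
Second differences: 104, 200, 320, 464, 632, 824
Third differences: 96, 120, 144, 168, 192
Fourth differences: 24, 24, 24, 24
The fourth differences are constant, so the polynomial has degree 4.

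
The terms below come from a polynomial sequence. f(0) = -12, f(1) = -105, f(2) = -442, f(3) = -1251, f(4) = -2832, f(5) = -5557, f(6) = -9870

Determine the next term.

-16287

D1: -93, -337, -809, -1581, -2725, -4313
D2: -244, -472, -772, -1144, -1588
D3: -228, -300, -372, -444
D4: -72, -72, -72
Constant fourth difference = -72, so extend:
-444 − 72 = -516;  -1588 − 516 = -2104;  -4313 − 2104 = -6417;  -9870 − 6417 = -16287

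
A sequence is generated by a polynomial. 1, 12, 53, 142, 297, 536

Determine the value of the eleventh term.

3621

11 , 41 , 89 , 155 , 239
30 , 48 , 66 , 84
18 , 18 , 18
Third differences constant at 18.
84 + 18 = 102;  239 + 102 = 341;  536 + 341 = 877
102 + 18 = 120;  341 + 120 = 461;  877 + 461 = 1338
120 + 18 = 138;  461 + 138 = 599;  1338 + 599 = 1937
138 + 18 = 156;  599 + 156 = 755;  1937 + 755 = 2692
156 + 18 = 174;  755 + 174 = 929;  2692 + 929 = 3621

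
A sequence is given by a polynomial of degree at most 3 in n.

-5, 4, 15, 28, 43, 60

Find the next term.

First differences: 9  11  13  15  17
Second differences: 2  2  2  2
Second differences constant at 2.
17 + 2 = 19;  60 + 19 = 79

79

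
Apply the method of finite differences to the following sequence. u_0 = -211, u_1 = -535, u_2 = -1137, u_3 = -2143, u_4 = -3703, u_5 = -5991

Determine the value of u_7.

-13567

Δ: -324 , -602 , -1006 , -1560 , -2288
Δ²: -278 , -404 , -554 , -728
Δ³: -126 , -150 , -174
Δ⁴: -24 , -24
Constant fourth difference = -24, so extend:
-174 − 24 = -198;  -728 − 198 = -926;  -2288 − 926 = -3214;  -5991 − 3214 = -9205
-198 − 24 = -222;  -926 − 222 = -1148;  -3214 − 1148 = -4362;  -9205 − 4362 = -13567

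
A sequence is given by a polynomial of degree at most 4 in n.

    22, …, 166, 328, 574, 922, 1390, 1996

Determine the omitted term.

70

Using the last 6 terms:
162  246  348  468  606
84  102  120  138
18  18  18
Constant third difference = 18.
Extend backward: 84 − 18 = 66;  162 − 66 = 96;  166 − 96 = 70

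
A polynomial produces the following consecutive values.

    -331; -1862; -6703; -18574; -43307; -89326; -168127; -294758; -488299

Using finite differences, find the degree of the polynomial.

5

Δ: -1531, -4841, -11871, -24733, -46019, -78801, -126631, -193541
Δ²: -3310, -7030, -12862, -21286, -32782, -47830, -66910
Δ³: -3720, -5832, -8424, -11496, -15048, -19080
Δ⁴: -2112, -2592, -3072, -3552, -4032
Δ⁵: -480, -480, -480, -480
The fifth differences are constant, so the polynomial has degree 5.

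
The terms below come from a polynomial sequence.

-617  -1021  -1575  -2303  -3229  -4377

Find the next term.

-5771

First differences: -404, -554, -728, -926, -1148
Second differences: -150, -174, -198, -222
Third differences: -24, -24, -24
The third differences are constant (-24).
-222 − 24 = -246;  -1148 − 246 = -1394;  -4377 − 1394 = -5771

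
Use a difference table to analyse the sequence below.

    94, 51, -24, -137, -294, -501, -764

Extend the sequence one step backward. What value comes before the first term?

D1: -43, -75, -113, -157, -207, -263
D2: -32, -38, -44, -50, -56
D3: -6, -6, -6, -6
The third differences are constant at -6.
Work back: -32 + 6 = -26;  -43 + 26 = -17;  94 + 17 = 111

111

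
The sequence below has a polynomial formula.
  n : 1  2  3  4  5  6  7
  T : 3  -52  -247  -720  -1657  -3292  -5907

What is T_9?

-15445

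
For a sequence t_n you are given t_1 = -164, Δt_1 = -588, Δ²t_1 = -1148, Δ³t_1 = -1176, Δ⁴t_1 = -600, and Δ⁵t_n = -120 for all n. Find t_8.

-93068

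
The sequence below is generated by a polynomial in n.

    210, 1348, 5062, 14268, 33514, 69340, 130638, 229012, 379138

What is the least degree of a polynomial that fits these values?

First differences: 1138, 3714, 9206, 19246, 35826, 61298, 98374, 150126
Second differences: 2576, 5492, 10040, 16580, 25472, 37076, 51752
Third differences: 2916, 4548, 6540, 8892, 11604, 14676
Fourth differences: 1632, 1992, 2352, 2712, 3072
Fifth differences: 360, 360, 360, 360
The fifth differences are constant, so the polynomial has degree 5.

5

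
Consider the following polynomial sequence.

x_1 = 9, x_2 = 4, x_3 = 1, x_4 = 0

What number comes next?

1

-5  -3  -1
2  2
The second differences are constant (2).
-1 + 2 = 1;  0 + 1 = 1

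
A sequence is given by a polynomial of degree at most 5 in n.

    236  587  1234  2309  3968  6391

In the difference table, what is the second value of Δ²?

Δ: 351, 647, 1075, 1659, 2423
Δ²: 296, 428, 584, 764
Δ³: 132, 156, 180
Δ⁴: 24, 24

428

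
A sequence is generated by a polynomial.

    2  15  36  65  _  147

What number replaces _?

Using the first 4 terms:
First differences: 13, 21, 29
Second differences: 8, 8
Constant second difference = 8.
Extend forward: 29 + 8 = 37;  65 + 37 = 102

102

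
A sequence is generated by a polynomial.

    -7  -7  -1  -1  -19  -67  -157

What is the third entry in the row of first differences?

0

First differences: 0, 6, 0, -18, -48, -90
Second differences: 6, -6, -18, -30, -42
Third differences: -12, -12, -12, -12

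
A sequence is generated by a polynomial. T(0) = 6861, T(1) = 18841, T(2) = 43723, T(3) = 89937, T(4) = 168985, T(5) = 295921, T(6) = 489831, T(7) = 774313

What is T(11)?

3474721

Δ: 11980 , 24882 , 46214 , 79048 , 126936 , 193910 , 284482
Δ²: 12902 , 21332 , 32834 , 47888 , 66974 , 90572
Δ³: 8430 , 11502 , 15054 , 19086 , 23598
Δ⁴: 3072 , 3552 , 4032 , 4512
Δ⁵: 480 , 480 , 480
The fifth differences are constant (480).
4512 + 480 = 4992;  23598 + 4992 = 28590;  90572 + 28590 = 119162;  284482 + 119162 = 403644;  774313 + 403644 = 1177957
4992 + 480 = 5472;  28590 + 5472 = 34062;  119162 + 34062 = 153224;  403644 + 153224 = 556868;  1177957 + 556868 = 1734825
5472 + 480 = 5952;  34062 + 5952 = 40014;  153224 + 40014 = 193238;  556868 + 193238 = 750106;  1734825 + 750106 = 2484931
5952 + 480 = 6432;  40014 + 6432 = 46446;  193238 + 46446 = 239684;  750106 + 239684 = 989790;  2484931 + 989790 = 3474721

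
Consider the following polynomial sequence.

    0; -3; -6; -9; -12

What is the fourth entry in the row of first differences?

First differences: -3, -3, -3, -3

-3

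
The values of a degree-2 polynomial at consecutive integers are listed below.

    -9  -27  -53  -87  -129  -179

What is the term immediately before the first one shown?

1

D1: -18, -26, -34, -42, -50
D2: -8, -8, -8, -8
The second differences are constant at -8.
Work back: -18 + 8 = -10;  -9 + 10 = 1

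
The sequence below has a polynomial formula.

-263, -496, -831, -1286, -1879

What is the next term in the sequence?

First differences: -233 , -335 , -455 , -593
Second differences: -102 , -120 , -138
Third differences: -18 , -18
Constant third difference = -18, so extend:
-138 − 18 = -156;  -593 − 156 = -749;  -1879 − 749 = -2628

-2628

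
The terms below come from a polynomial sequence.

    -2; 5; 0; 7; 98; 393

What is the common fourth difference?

First differences: 7, -5, 7, 91, 295
Second differences: -12, 12, 84, 204
Third differences: 24, 72, 120
Fourth differences: 48, 48

48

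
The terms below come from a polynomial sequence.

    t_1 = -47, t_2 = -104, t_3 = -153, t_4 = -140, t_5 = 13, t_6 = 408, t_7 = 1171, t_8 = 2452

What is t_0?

Δ: -57  -49  13  153  395  763  1281
Δ²: 8  62  140  242  368  518
Δ³: 54  78  102  126  150
Δ⁴: 24  24  24  24
The fourth differences are constant at 24.
Work back: 54 − 24 = 30;  8 − 30 = -22;  -57 + 22 = -35;  -47 + 35 = -12

-12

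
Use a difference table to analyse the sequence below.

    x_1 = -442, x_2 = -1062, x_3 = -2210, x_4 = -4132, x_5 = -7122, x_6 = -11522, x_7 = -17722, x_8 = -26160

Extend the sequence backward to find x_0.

-152

D1: -620, -1148, -1922, -2990, -4400, -6200, -8438
D2: -528, -774, -1068, -1410, -1800, -2238
D3: -246, -294, -342, -390, -438
D4: -48, -48, -48, -48
The fourth differences are constant at -48.
Work back: -246 + 48 = -198;  -528 + 198 = -330;  -620 + 330 = -290;  -442 + 290 = -152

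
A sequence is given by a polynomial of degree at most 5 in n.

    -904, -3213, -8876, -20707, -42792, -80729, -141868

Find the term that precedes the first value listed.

-167

First differences: -2309  -5663  -11831  -22085  -37937  -61139
Second differences: -3354  -6168  -10254  -15852  -23202
Third differences: -2814  -4086  -5598  -7350
Fourth differences: -1272  -1512  -1752
Fifth differences: -240  -240
The fifth differences are constant at -240.
Work back: -1272 + 240 = -1032;  -2814 + 1032 = -1782;  -3354 + 1782 = -1572;  -2309 + 1572 = -737;  -904 + 737 = -167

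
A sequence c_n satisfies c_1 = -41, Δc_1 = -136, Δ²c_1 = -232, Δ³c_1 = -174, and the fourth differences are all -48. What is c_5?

-2721

Build the table forward from the leading diagonal:
D4: -48, -48, -48, -48, -48
D3: -174, -222, -270, -318, -366
D2: -232, -406, -628, -898, -1216
D1: -136, -368, -774, -1402, -2300
c: -41, -177, -545, -1319, -2721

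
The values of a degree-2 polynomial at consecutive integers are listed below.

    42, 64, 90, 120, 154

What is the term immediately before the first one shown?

24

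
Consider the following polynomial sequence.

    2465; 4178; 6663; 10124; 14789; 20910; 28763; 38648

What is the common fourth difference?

Δ: 1713, 2485, 3461, 4665, 6121, 7853, 9885
Δ²: 772, 976, 1204, 1456, 1732, 2032
Δ³: 204, 228, 252, 276, 300
Δ⁴: 24, 24, 24, 24

24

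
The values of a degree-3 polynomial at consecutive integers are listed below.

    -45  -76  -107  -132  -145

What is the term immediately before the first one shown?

-20

Δ: -31, -31, -25, -13
Δ²: 0, 6, 12
Δ³: 6, 6
The third differences are constant at 6.
Work back: 0 − 6 = -6;  -31 + 6 = -25;  -45 + 25 = -20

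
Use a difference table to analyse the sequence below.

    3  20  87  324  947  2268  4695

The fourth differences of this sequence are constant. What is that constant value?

First differences: 17, 67, 237, 623, 1321, 2427
Second differences: 50, 170, 386, 698, 1106
Third differences: 120, 216, 312, 408
Fourth differences: 96, 96, 96

96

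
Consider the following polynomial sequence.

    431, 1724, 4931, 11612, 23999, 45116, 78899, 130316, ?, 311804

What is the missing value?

205487

Using the first 8 terms:
First differences: 1293  3207  6681  12387  21117  33783  51417
Second differences: 1914  3474  5706  8730  12666  17634
Third differences: 1560  2232  3024  3936  4968
Fourth differences: 672  792  912  1032
Fifth differences: 120  120  120
Constant fifth difference = 120.
Extend forward: 1032 + 120 = 1152;  4968 + 1152 = 6120;  17634 + 6120 = 23754;  51417 + 23754 = 75171;  130316 + 75171 = 205487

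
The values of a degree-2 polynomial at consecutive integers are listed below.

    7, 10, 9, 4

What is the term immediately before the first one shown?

0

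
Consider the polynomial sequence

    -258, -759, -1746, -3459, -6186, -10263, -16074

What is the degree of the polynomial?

4

Δ: -501, -987, -1713, -2727, -4077, -5811
Δ²: -486, -726, -1014, -1350, -1734
Δ³: -240, -288, -336, -384
Δ⁴: -48, -48, -48
The fourth differences are constant, so the polynomial has degree 4.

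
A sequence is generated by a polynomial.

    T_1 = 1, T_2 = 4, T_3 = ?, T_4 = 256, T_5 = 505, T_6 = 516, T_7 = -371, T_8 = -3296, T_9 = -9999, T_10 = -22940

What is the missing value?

Using the last 7 terms:
First differences: 249, 11, -887, -2925, -6703, -12941
Second differences: -238, -898, -2038, -3778, -6238
Third differences: -660, -1140, -1740, -2460
Fourth differences: -480, -600, -720
Fifth differences: -120, -120
Constant fifth difference = -120.
Extend backward: -480 + 120 = -360;  -660 + 360 = -300;  -238 + 300 = 62;  249 − 62 = 187;  256 − 187 = 69

69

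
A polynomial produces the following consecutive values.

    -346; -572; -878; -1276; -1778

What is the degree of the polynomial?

3

First differences: -226, -306, -398, -502
Second differences: -80, -92, -104
Third differences: -12, -12
The third differences are constant, so the polynomial has degree 3.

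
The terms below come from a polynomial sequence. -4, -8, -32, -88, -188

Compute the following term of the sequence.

Δ: -4, -24, -56, -100
Δ²: -20, -32, -44
Δ³: -12, -12
Third differences constant at -12.
-44 − 12 = -56;  -100 − 56 = -156;  -188 − 156 = -344

-344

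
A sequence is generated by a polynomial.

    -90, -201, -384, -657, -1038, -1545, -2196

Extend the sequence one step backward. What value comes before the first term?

First differences: -111  -183  -273  -381  -507  -651
Second differences: -72  -90  -108  -126  -144
Third differences: -18  -18  -18  -18
The third differences are constant at -18.
Work back: -72 + 18 = -54;  -111 + 54 = -57;  -90 + 57 = -33

-33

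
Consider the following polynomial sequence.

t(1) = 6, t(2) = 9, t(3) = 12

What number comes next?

15

Δ: 3, 3
First differences constant at 3.
12 + 3 = 15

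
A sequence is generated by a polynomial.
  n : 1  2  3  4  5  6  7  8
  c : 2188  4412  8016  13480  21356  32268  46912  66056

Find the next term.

90540

First differences: 2224, 3604, 5464, 7876, 10912, 14644, 19144
Second differences: 1380, 1860, 2412, 3036, 3732, 4500
Third differences: 480, 552, 624, 696, 768
Fourth differences: 72, 72, 72, 72
Constant fourth difference = 72, so extend:
768 + 72 = 840;  4500 + 840 = 5340;  19144 + 5340 = 24484;  66056 + 24484 = 90540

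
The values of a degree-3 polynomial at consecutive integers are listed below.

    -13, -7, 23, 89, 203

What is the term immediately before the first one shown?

6  30  66  114
24  36  48
12  12
The third differences are constant at 12.
Work back: 24 − 12 = 12;  6 − 12 = -6;  -13 + 6 = -7

-7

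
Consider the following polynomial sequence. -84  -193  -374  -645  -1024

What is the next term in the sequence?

Δ: -109, -181, -271, -379
Δ²: -72, -90, -108
Δ³: -18, -18
Third differences constant at -18.
-108 − 18 = -126;  -379 − 126 = -505;  -1024 − 505 = -1529

-1529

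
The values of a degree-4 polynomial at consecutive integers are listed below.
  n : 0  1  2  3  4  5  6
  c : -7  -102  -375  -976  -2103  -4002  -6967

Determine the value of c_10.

-37047

First differences: -95, -273, -601, -1127, -1899, -2965
Second differences: -178, -328, -526, -772, -1066
Third differences: -150, -198, -246, -294
Fourth differences: -48, -48, -48
Constant fourth difference = -48, so extend:
-294 − 48 = -342;  -1066 − 342 = -1408;  -2965 − 1408 = -4373;  -6967 − 4373 = -11340
-342 − 48 = -390;  -1408 − 390 = -1798;  -4373 − 1798 = -6171;  -11340 − 6171 = -17511
-390 − 48 = -438;  -1798 − 438 = -2236;  -6171 − 2236 = -8407;  -17511 − 8407 = -25918
-438 − 48 = -486;  -2236 − 486 = -2722;  -8407 − 2722 = -11129;  -25918 − 11129 = -37047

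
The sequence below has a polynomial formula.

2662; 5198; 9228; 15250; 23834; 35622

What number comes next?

2536, 4030, 6022, 8584, 11788
1494, 1992, 2562, 3204
498, 570, 642
72, 72
Constant fourth difference = 72, so extend:
642 + 72 = 714;  3204 + 714 = 3918;  11788 + 3918 = 15706;  35622 + 15706 = 51328

51328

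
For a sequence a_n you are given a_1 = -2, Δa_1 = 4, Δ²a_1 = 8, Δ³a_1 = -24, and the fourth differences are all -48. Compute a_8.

Build the table forward from the leading diagonal:
Fourth differences: -48  -48  -48  -48  -48  -48  -48  -48
Third differences: -24  -72  -120  -168  -216  -264  -312  -360
Second differences: 8  -16  -88  -208  -376  -592  -856  -1168
First differences: 4  12  -4  -92  -300  -676  -1268  -2124
a: -2  2  14  10  -82  -382  -1058  -2326

-2326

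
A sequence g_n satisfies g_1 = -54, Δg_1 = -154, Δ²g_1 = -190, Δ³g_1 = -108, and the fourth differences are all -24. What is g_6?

Build the table forward from the leading diagonal:
Δ⁴: -24, -24, -24, -24, -24, -24
Δ³: -108, -132, -156, -180, -204, -228
Δ²: -190, -298, -430, -586, -766, -970
Δ: -154, -344, -642, -1072, -1658, -2424
g: -54, -208, -552, -1194, -2266, -3924

-3924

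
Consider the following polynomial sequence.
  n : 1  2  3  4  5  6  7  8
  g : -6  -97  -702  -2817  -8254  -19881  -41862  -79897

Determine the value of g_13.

D1: -91 , -605 , -2115 , -5437 , -11627 , -21981 , -38035
D2: -514 , -1510 , -3322 , -6190 , -10354 , -16054
D3: -996 , -1812 , -2868 , -4164 , -5700
D4: -816 , -1056 , -1296 , -1536
D5: -240 , -240 , -240
Constant fifth difference = -240, so extend:
-1536 − 240 = -1776;  -5700 − 1776 = -7476;  -16054 − 7476 = -23530;  -38035 − 23530 = -61565;  -79897 − 61565 = -141462
-1776 − 240 = -2016;  -7476 − 2016 = -9492;  -23530 − 9492 = -33022;  -61565 − 33022 = -94587;  -141462 − 94587 = -236049
-2016 − 240 = -2256;  -9492 − 2256 = -11748;  -33022 − 11748 = -44770;  -94587 − 44770 = -139357;  -236049 − 139357 = -375406
-2256 − 240 = -2496;  -11748 − 2496 = -14244;  -44770 − 14244 = -59014;  -139357 − 59014 = -198371;  -375406 − 198371 = -573777
-2496 − 240 = -2736;  -14244 − 2736 = -16980;  -59014 − 16980 = -75994;  -198371 − 75994 = -274365;  -573777 − 274365 = -848142

-848142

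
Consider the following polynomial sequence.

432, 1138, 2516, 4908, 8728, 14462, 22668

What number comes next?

First differences: 706, 1378, 2392, 3820, 5734, 8206
Second differences: 672, 1014, 1428, 1914, 2472
Third differences: 342, 414, 486, 558
Fourth differences: 72, 72, 72
Fourth differences constant at 72.
558 + 72 = 630;  2472 + 630 = 3102;  8206 + 3102 = 11308;  22668 + 11308 = 33976

33976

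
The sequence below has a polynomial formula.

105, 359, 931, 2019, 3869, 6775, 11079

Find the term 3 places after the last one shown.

254  572  1088  1850  2906  4304
318  516  762  1056  1398
198  246  294  342
48  48  48
Constant fourth difference = 48, so extend:
342 + 48 = 390;  1398 + 390 = 1788;  4304 + 1788 = 6092;  11079 + 6092 = 17171
390 + 48 = 438;  1788 + 438 = 2226;  6092 + 2226 = 8318;  17171 + 8318 = 25489
438 + 48 = 486;  2226 + 486 = 2712;  8318 + 2712 = 11030;  25489 + 11030 = 36519

36519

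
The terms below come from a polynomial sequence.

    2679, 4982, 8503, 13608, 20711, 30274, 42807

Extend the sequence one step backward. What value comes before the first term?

1276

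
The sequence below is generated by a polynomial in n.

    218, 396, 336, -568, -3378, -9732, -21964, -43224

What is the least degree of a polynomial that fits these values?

5

First differences: 178, -60, -904, -2810, -6354, -12232, -21260
Second differences: -238, -844, -1906, -3544, -5878, -9028
Third differences: -606, -1062, -1638, -2334, -3150
Fourth differences: -456, -576, -696, -816
Fifth differences: -120, -120, -120
The fifth differences are constant, so the polynomial has degree 5.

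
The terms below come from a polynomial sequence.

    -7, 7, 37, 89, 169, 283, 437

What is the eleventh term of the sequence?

1573

14  30  52  80  114  154
16  22  28  34  40
6  6  6  6
Constant third difference = 6, so extend:
40 + 6 = 46;  154 + 46 = 200;  437 + 200 = 637
46 + 6 = 52;  200 + 52 = 252;  637 + 252 = 889
52 + 6 = 58;  252 + 58 = 310;  889 + 310 = 1199
58 + 6 = 64;  310 + 64 = 374;  1199 + 374 = 1573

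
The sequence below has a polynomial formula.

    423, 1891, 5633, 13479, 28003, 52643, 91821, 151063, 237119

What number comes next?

1468, 3742, 7846, 14524, 24640, 39178, 59242, 86056
2274, 4104, 6678, 10116, 14538, 20064, 26814
1830, 2574, 3438, 4422, 5526, 6750
744, 864, 984, 1104, 1224
120, 120, 120, 120
The fifth differences are constant (120).
1224 + 120 = 1344;  6750 + 1344 = 8094;  26814 + 8094 = 34908;  86056 + 34908 = 120964;  237119 + 120964 = 358083

358083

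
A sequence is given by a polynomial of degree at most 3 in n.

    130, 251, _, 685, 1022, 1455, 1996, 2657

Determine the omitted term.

432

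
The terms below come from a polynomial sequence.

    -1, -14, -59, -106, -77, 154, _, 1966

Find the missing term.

761

Using the first 6 terms:
First differences: -13, -45, -47, 29, 231
Second differences: -32, -2, 76, 202
Third differences: 30, 78, 126
Fourth differences: 48, 48
Constant fourth difference = 48.
Extend forward: 126 + 48 = 174;  202 + 174 = 376;  231 + 376 = 607;  154 + 607 = 761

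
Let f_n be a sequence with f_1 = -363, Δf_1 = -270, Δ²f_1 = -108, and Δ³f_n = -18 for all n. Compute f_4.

Build the table forward from the leading diagonal:
Δ³: -18, -18, -18, -18
Δ²: -108, -126, -144, -162
Δ: -270, -378, -504, -648
f: -363, -633, -1011, -1515

-1515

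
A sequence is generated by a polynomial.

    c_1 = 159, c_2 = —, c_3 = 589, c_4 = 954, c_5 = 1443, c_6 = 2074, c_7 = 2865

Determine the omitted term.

Using the last 5 terms:
365  489  631  791
124  142  160
18  18
Constant third difference = 18.
Extend backward: 124 − 18 = 106;  365 − 106 = 259;  589 − 259 = 330

330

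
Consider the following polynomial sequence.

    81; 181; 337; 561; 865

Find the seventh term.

1761

Δ: 100, 156, 224, 304
Δ²: 56, 68, 80
Δ³: 12, 12
The third differences are constant (12).
80 + 12 = 92;  304 + 92 = 396;  865 + 396 = 1261
92 + 12 = 104;  396 + 104 = 500;  1261 + 500 = 1761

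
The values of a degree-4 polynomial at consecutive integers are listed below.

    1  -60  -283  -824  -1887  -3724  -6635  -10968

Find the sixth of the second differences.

-1422

First differences: -61, -223, -541, -1063, -1837, -2911, -4333
Second differences: -162, -318, -522, -774, -1074, -1422
Third differences: -156, -204, -252, -300, -348
Fourth differences: -48, -48, -48, -48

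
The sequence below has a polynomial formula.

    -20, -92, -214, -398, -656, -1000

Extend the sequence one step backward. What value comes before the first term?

14

-72, -122, -184, -258, -344
-50, -62, -74, -86
-12, -12, -12
The third differences are constant at -12.
Work back: -50 + 12 = -38;  -72 + 38 = -34;  -20 + 34 = 14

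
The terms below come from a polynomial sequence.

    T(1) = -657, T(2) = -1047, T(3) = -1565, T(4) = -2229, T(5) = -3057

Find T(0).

-377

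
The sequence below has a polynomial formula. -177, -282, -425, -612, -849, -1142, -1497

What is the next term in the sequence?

-1920

First differences: -105  -143  -187  -237  -293  -355
Second differences: -38  -44  -50  -56  -62
Third differences: -6  -6  -6  -6
Constant third difference = -6, so extend:
-62 − 6 = -68;  -355 − 68 = -423;  -1497 − 423 = -1920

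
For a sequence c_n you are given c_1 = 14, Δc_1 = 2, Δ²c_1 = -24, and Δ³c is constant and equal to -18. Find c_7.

Build the table forward from the leading diagonal:
Δ³: -18, -18, -18, -18, -18, -18, -18
Δ²: -24, -42, -60, -78, -96, -114, -132
Δ: 2, -22, -64, -124, -202, -298, -412
c: 14, 16, -6, -70, -194, -396, -694

-694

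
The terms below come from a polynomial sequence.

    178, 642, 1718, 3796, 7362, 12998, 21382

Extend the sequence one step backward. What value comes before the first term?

32

D1: 464  1076  2078  3566  5636  8384
D2: 612  1002  1488  2070  2748
D3: 390  486  582  678
D4: 96  96  96
The fourth differences are constant at 96.
Work back: 390 − 96 = 294;  612 − 294 = 318;  464 − 318 = 146;  178 − 146 = 32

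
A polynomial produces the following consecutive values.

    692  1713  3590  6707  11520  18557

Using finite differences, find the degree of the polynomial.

First differences: 1021, 1877, 3117, 4813, 7037
Second differences: 856, 1240, 1696, 2224
Third differences: 384, 456, 528
Fourth differences: 72, 72
The fourth differences are constant, so the polynomial has degree 4.

4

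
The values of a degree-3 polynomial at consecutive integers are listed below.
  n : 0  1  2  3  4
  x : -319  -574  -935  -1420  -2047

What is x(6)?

-3799

Δ: -255  -361  -485  -627
Δ²: -106  -124  -142
Δ³: -18  -18
Constant third difference = -18, so extend:
-142 − 18 = -160;  -627 − 160 = -787;  -2047 − 787 = -2834
-160 − 18 = -178;  -787 − 178 = -965;  -2834 − 965 = -3799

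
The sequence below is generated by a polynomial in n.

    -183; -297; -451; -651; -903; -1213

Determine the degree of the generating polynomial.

D1: -114, -154, -200, -252, -310
D2: -40, -46, -52, -58
D3: -6, -6, -6
The third differences are constant, so the polynomial has degree 3.

3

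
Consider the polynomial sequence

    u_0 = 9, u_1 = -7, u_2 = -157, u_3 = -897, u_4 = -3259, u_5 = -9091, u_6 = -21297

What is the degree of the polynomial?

D1: -16, -150, -740, -2362, -5832, -12206
D2: -134, -590, -1622, -3470, -6374
D3: -456, -1032, -1848, -2904
D4: -576, -816, -1056
D5: -240, -240
The fifth differences are constant, so the polynomial has degree 5.

5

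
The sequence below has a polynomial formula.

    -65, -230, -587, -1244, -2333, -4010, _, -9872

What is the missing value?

-6455

Using the first 6 terms:
D1: -165, -357, -657, -1089, -1677
D2: -192, -300, -432, -588
D3: -108, -132, -156
D4: -24, -24
Constant fourth difference = -24.
Extend forward: -156 − 24 = -180;  -588 − 180 = -768;  -1677 − 768 = -2445;  -4010 − 2445 = -6455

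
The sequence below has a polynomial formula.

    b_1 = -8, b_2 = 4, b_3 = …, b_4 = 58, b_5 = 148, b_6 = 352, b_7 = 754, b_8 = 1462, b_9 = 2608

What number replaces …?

Using the last 6 terms:
First differences: 90, 204, 402, 708, 1146
Second differences: 114, 198, 306, 438
Third differences: 84, 108, 132
Fourth differences: 24, 24
Constant fourth difference = 24.
Extend backward: 84 − 24 = 60;  114 − 60 = 54;  90 − 54 = 36;  58 − 36 = 22

22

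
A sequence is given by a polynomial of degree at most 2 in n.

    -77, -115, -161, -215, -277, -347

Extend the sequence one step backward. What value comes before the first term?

-47

First differences: -38  -46  -54  -62  -70
Second differences: -8  -8  -8  -8
The second differences are constant at -8.
Work back: -38 + 8 = -30;  -77 + 30 = -47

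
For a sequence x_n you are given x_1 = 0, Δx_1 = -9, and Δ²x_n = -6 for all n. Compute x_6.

-105

Build the table forward from the leading diagonal:
Second differences: -6  -6  -6  -6  -6  -6
First differences: -9  -15  -21  -27  -33  -39
x: 0  -9  -24  -45  -72  -105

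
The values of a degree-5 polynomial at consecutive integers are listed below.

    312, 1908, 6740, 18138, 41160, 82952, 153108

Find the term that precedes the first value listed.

-10

D1: 1596, 4832, 11398, 23022, 41792, 70156
D2: 3236, 6566, 11624, 18770, 28364
D3: 3330, 5058, 7146, 9594
D4: 1728, 2088, 2448
D5: 360, 360
The fifth differences are constant at 360.
Work back: 1728 − 360 = 1368;  3330 − 1368 = 1962;  3236 − 1962 = 1274;  1596 − 1274 = 322;  312 − 322 = -10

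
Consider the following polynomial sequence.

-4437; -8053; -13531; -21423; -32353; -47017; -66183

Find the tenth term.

D1: -3616, -5478, -7892, -10930, -14664, -19166
D2: -1862, -2414, -3038, -3734, -4502
D3: -552, -624, -696, -768
D4: -72, -72, -72
Constant fourth difference = -72, so extend:
-768 − 72 = -840;  -4502 − 840 = -5342;  -19166 − 5342 = -24508;  -66183 − 24508 = -90691
-840 − 72 = -912;  -5342 − 912 = -6254;  -24508 − 6254 = -30762;  -90691 − 30762 = -121453
-912 − 72 = -984;  -6254 − 984 = -7238;  -30762 − 7238 = -38000;  -121453 − 38000 = -159453

-159453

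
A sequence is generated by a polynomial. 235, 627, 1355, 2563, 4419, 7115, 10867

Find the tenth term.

30979

Δ: 392, 728, 1208, 1856, 2696, 3752
Δ²: 336, 480, 648, 840, 1056
Δ³: 144, 168, 192, 216
Δ⁴: 24, 24, 24
The fourth differences are constant (24).
216 + 24 = 240;  1056 + 240 = 1296;  3752 + 1296 = 5048;  10867 + 5048 = 15915
240 + 24 = 264;  1296 + 264 = 1560;  5048 + 1560 = 6608;  15915 + 6608 = 22523
264 + 24 = 288;  1560 + 288 = 1848;  6608 + 1848 = 8456;  22523 + 8456 = 30979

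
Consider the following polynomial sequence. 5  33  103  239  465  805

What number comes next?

D1: 28, 70, 136, 226, 340
D2: 42, 66, 90, 114
D3: 24, 24, 24
The third differences are constant (24).
114 + 24 = 138;  340 + 138 = 478;  805 + 478 = 1283

1283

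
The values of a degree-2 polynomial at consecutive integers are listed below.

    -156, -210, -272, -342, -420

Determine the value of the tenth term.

-930

First differences: -54, -62, -70, -78
Second differences: -8, -8, -8
Constant second difference = -8, so extend:
-78 − 8 = -86;  -420 − 86 = -506
-86 − 8 = -94;  -506 − 94 = -600
-94 − 8 = -102;  -600 − 102 = -702
-102 − 8 = -110;  -702 − 110 = -812
-110 − 8 = -118;  -812 − 118 = -930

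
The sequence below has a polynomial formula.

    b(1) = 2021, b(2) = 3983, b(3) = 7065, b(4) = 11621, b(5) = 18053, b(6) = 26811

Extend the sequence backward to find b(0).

873

1962, 3082, 4556, 6432, 8758
1120, 1474, 1876, 2326
354, 402, 450
48, 48
The fourth differences are constant at 48.
Work back: 354 − 48 = 306;  1120 − 306 = 814;  1962 − 814 = 1148;  2021 − 1148 = 873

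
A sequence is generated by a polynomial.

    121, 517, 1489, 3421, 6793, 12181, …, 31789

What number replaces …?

20257

Using the first 6 terms:
D1: 396, 972, 1932, 3372, 5388
D2: 576, 960, 1440, 2016
D3: 384, 480, 576
D4: 96, 96
Constant fourth difference = 96.
Extend forward: 576 + 96 = 672;  2016 + 672 = 2688;  5388 + 2688 = 8076;  12181 + 8076 = 20257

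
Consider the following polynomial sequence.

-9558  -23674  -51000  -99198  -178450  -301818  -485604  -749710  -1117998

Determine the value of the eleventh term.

Δ: -14116  -27326  -48198  -79252  -123368  -183786  -264106  -368288
Δ²: -13210  -20872  -31054  -44116  -60418  -80320  -104182
Δ³: -7662  -10182  -13062  -16302  -19902  -23862
Δ⁴: -2520  -2880  -3240  -3600  -3960
Δ⁵: -360  -360  -360  -360
Fifth differences constant at -360.
-3960 − 360 = -4320;  -23862 − 4320 = -28182;  -104182 − 28182 = -132364;  -368288 − 132364 = -500652;  -1117998 − 500652 = -1618650
-4320 − 360 = -4680;  -28182 − 4680 = -32862;  -132364 − 32862 = -165226;  -500652 − 165226 = -665878;  -1618650 − 665878 = -2284528

-2284528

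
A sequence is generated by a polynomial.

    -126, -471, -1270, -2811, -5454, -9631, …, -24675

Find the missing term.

-15846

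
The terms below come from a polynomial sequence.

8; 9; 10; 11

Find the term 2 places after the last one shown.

1, 1, 1
The first differences are constant (1).
11 + 1 = 12
12 + 1 = 13

13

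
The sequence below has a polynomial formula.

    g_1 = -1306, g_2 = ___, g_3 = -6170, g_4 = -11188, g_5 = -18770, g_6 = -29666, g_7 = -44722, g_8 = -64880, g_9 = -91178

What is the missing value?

Using the last 7 terms:
First differences: -5018, -7582, -10896, -15056, -20158, -26298
Second differences: -2564, -3314, -4160, -5102, -6140
Third differences: -750, -846, -942, -1038
Fourth differences: -96, -96, -96
Constant fourth difference = -96.
Extend backward: -750 + 96 = -654;  -2564 + 654 = -1910;  -5018 + 1910 = -3108;  -6170 + 3108 = -3062

-3062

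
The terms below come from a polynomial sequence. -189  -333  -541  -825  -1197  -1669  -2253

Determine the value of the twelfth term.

-144, -208, -284, -372, -472, -584
-64, -76, -88, -100, -112
-12, -12, -12, -12
Third differences constant at -12.
-112 − 12 = -124;  -584 − 124 = -708;  -2253 − 708 = -2961
-124 − 12 = -136;  -708 − 136 = -844;  -2961 − 844 = -3805
-136 − 12 = -148;  -844 − 148 = -992;  -3805 − 992 = -4797
-148 − 12 = -160;  -992 − 160 = -1152;  -4797 − 1152 = -5949
-160 − 12 = -172;  -1152 − 172 = -1324;  -5949 − 1324 = -7273

-7273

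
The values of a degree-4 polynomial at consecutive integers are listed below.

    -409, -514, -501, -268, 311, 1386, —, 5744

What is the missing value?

Using the first 6 terms:
First differences: -105, 13, 233, 579, 1075
Second differences: 118, 220, 346, 496
Third differences: 102, 126, 150
Fourth differences: 24, 24
Constant fourth difference = 24.
Extend forward: 150 + 24 = 174;  496 + 174 = 670;  1075 + 670 = 1745;  1386 + 1745 = 3131

3131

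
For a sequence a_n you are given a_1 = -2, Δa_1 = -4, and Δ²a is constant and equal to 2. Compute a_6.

-2

Build the table forward from the leading diagonal:
Δ²: 2, 2, 2, 2, 2, 2
Δ: -4, -2, 0, 2, 4, 6
a: -2, -6, -8, -8, -6, -2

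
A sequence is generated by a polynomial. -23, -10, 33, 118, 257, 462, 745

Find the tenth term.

13, 43, 85, 139, 205, 283
30, 42, 54, 66, 78
12, 12, 12, 12
The third differences are constant (12).
78 + 12 = 90;  283 + 90 = 373;  745 + 373 = 1118
90 + 12 = 102;  373 + 102 = 475;  1118 + 475 = 1593
102 + 12 = 114;  475 + 114 = 589;  1593 + 589 = 2182

2182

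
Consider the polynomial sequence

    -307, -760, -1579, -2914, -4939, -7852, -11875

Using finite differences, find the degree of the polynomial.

4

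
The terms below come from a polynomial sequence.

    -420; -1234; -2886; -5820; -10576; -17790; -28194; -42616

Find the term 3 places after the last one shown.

-119710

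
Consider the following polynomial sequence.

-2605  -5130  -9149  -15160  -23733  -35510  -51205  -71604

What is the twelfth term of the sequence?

-218480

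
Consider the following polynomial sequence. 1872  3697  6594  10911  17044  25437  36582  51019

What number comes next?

69336

First differences: 1825  2897  4317  6133  8393  11145  14437
Second differences: 1072  1420  1816  2260  2752  3292
Third differences: 348  396  444  492  540
Fourth differences: 48  48  48  48
Constant fourth difference = 48, so extend:
540 + 48 = 588;  3292 + 588 = 3880;  14437 + 3880 = 18317;  51019 + 18317 = 69336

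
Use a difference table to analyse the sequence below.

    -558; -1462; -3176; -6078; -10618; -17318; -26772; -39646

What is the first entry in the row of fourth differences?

Δ: -904, -1714, -2902, -4540, -6700, -9454, -12874
Δ²: -810, -1188, -1638, -2160, -2754, -3420
Δ³: -378, -450, -522, -594, -666
Δ⁴: -72, -72, -72, -72

-72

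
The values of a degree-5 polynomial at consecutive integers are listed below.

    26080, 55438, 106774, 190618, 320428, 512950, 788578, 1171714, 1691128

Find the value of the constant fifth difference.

360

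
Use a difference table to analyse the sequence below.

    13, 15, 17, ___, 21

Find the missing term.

19

Using the first 3 terms:
First differences: 2, 2
Constant first difference = 2.
Extend forward: 17 + 2 = 19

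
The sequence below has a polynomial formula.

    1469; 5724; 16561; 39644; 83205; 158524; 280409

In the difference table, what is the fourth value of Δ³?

D1: 4255, 10837, 23083, 43561, 75319, 121885
D2: 6582, 12246, 20478, 31758, 46566
D3: 5664, 8232, 11280, 14808
D4: 2568, 3048, 3528
D5: 480, 480

14808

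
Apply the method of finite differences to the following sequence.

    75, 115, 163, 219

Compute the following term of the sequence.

283

D1: 40, 48, 56
D2: 8, 8
The second differences are constant (8).
56 + 8 = 64;  219 + 64 = 283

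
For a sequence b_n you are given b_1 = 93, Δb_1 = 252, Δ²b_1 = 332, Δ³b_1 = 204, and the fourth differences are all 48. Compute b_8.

17649

Build the table forward from the leading diagonal:
Fourth differences: 48  48  48  48  48  48  48  48
Third differences: 204  252  300  348  396  444  492  540
Second differences: 332  536  788  1088  1436  1832  2276  2768
First differences: 252  584  1120  1908  2996  4432  6264  8540
b: 93  345  929  2049  3957  6953  11385  17649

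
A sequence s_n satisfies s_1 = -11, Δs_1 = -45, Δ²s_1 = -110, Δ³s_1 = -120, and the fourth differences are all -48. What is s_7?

-5051

Build the table forward from the leading diagonal:
D4: -48  -48  -48  -48  -48  -48  -48
D3: -120  -168  -216  -264  -312  -360  -408
D2: -110  -230  -398  -614  -878  -1190  -1550
D1: -45  -155  -385  -783  -1397  -2275  -3465
s: -11  -56  -211  -596  -1379  -2776  -5051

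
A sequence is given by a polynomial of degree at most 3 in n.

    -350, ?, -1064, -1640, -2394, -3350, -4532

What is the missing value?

Using the last 5 terms:
First differences: -576, -754, -956, -1182
Second differences: -178, -202, -226
Third differences: -24, -24
Constant third difference = -24.
Extend backward: -178 + 24 = -154;  -576 + 154 = -422;  -1064 + 422 = -642

-642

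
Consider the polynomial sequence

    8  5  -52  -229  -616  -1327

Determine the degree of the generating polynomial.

-3, -57, -177, -387, -711
-54, -120, -210, -324
-66, -90, -114
-24, -24
The fourth differences are constant, so the polynomial has degree 4.

4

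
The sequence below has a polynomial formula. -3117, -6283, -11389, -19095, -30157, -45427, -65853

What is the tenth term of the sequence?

-168987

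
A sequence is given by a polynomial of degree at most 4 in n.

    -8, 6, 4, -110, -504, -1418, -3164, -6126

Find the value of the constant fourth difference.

-72

D1: 14, -2, -114, -394, -914, -1746, -2962
D2: -16, -112, -280, -520, -832, -1216
D3: -96, -168, -240, -312, -384
D4: -72, -72, -72, -72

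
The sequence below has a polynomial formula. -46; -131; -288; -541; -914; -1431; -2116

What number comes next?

-85, -157, -253, -373, -517, -685
-72, -96, -120, -144, -168
-24, -24, -24, -24
Third differences constant at -24.
-168 − 24 = -192;  -685 − 192 = -877;  -2116 − 877 = -2993

-2993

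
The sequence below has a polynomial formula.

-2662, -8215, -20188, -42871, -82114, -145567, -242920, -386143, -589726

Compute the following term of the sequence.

D1: -5553 , -11973 , -22683 , -39243 , -63453 , -97353 , -143223 , -203583
D2: -6420 , -10710 , -16560 , -24210 , -33900 , -45870 , -60360
D3: -4290 , -5850 , -7650 , -9690 , -11970 , -14490
D4: -1560 , -1800 , -2040 , -2280 , -2520
D5: -240 , -240 , -240 , -240
The fifth differences are constant (-240).
-2520 − 240 = -2760;  -14490 − 2760 = -17250;  -60360 − 17250 = -77610;  -203583 − 77610 = -281193;  -589726 − 281193 = -870919

-870919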